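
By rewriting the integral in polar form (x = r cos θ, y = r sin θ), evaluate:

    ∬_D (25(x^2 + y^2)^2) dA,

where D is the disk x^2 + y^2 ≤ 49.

The region D is 0 ≤ r ≤ 7, 0 ≤ θ ≤ 2π in polar coordinates, where x = r cos(θ), y = r sin(θ), and dA = r dr dθ.

Under the substitution, the integrand becomes 25r^4, so

    ∬_D (25(x^2 + y^2)^2) dA = ∫_{0}^{2π} ∫_{0}^{7} (25r^4) · r dr dθ.

Inner integral (in r): ∫_{0}^{7} (25r^4) · r dr = 2941225/6.

Outer integral (in θ): ∫_{0}^{2π} (2941225/6) dθ = 2941225π/3.

Therefore ∬_D (25(x^2 + y^2)^2) dA = 2941225π/3.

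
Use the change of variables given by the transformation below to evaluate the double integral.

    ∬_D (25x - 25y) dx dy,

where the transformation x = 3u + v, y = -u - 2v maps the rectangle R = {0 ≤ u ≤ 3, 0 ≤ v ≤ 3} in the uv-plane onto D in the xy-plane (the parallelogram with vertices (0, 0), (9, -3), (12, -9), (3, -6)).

Compute the Jacobian determinant of (x, y) with respect to (u, v):

    ∂(x,y)/∂(u,v) = | 3  1 | = (3)(-2) - (1)(-1) = -5.
                   | -1  -2 |

Its absolute value is |J| = 5 (the area scaling factor).

Substituting x = 3u + v, y = -u - 2v into the integrand,

    25x - 25y → 100u + 75v,

so the integral becomes

    ∬_R (100u + 75v) · |J| du dv = ∫_0^3 ∫_0^3 (500u + 375v) dv du.

Inner (v): 1500u + 3375/2.
Outer (u): 23625/2.

Therefore ∬_D (25x - 25y) dx dy = 23625/2.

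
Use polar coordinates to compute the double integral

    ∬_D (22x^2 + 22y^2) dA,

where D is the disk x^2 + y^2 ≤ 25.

The region D is 0 ≤ r ≤ 5, 0 ≤ θ ≤ 2π in polar coordinates, where x = r cos(θ), y = r sin(θ), and dA = r dr dθ.

Under the substitution, the integrand becomes 22r^2, so

    ∬_D (22x^2 + 22y^2) dA = ∫_{0}^{2π} ∫_{0}^{5} (22r^2) · r dr dθ.

Inner integral (in r): ∫_{0}^{5} (22r^2) · r dr = 6875/2.

Outer integral (in θ): ∫_{0}^{2π} (6875/2) dθ = 6875π.

Therefore ∬_D (22x^2 + 22y^2) dA = 6875π.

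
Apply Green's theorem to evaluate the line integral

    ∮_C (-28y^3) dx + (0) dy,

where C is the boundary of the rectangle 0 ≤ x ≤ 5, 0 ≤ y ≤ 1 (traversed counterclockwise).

Green's theorem converts the closed line integral into a double integral over the enclosed region D:

    ∮_C P dx + Q dy = ∬_D (∂Q/∂x - ∂P/∂y) dA.

Here P = -28y^3, Q = 0, so

    ∂Q/∂x = 0,    ∂P/∂y = -84y^2,
    ∂Q/∂x - ∂P/∂y = 84y^2.

D is the region 0 ≤ x ≤ 5, 0 ≤ y ≤ 1. Evaluating the double integral:

    ∬_D (84y^2) dA = ∫_0^{5} ∫_0^{1} (84y^2) dy dx.

Inner (y from 0 to 1): 28.
Outer (x from 0 to 5): 140.

Therefore ∮_C P dx + Q dy = 140.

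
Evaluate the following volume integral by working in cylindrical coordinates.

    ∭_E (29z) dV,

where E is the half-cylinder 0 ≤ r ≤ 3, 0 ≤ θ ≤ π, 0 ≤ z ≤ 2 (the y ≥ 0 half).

In cylindrical coordinates, x = r cos(θ), y = r sin(θ), z = z, and dV = r dr dθ dz.

The integrand becomes 29z, so

    ∭_E (29z) dV = ∫_{0}^{π} ∫_{0}^{3} ∫_{0}^{2} (29z) · r dz dr dθ.

Inner (z): 58r.
Middle (r from 0 to 3): 261.
Outer (θ): 261π.

Therefore the triple integral equals 261π.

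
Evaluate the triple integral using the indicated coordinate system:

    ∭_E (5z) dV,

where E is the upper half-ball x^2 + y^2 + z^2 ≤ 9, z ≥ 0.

In spherical coordinates, x = ρ sin(φ) cos(θ), y = ρ sin(φ) sin(θ), z = ρ cos(φ), and dV = ρ^2 sin(φ) dρ dφ dθ.

The integrand becomes 5ρ cos(φ), so

    ∭_E (5z) dV = ∫_{0}^{2π} ∫_{0}^{π/2} ∫_{0}^{3} (5ρ cos(φ)) · ρ^2 sin(φ) dρ dφ dθ.

Inner (ρ): 405sin(2φ)/8.
Middle (φ): 405/8.
Outer (θ): 405π/4.

Therefore the triple integral equals 405π/4.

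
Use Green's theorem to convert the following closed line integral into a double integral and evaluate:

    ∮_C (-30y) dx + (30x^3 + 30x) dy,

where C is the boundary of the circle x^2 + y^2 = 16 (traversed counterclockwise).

Green's theorem converts the closed line integral into a double integral over the enclosed region D:

    ∮_C P dx + Q dy = ∬_D (∂Q/∂x - ∂P/∂y) dA.

Here P = -30y, Q = 30x^3 + 30x, so

    ∂Q/∂x = 90x^2 + 30,    ∂P/∂y = -30,
    ∂Q/∂x - ∂P/∂y = 90x^2 + 60.

D is the region x^2 + y^2 ≤ 16. Evaluating the double integral:

In polar coordinates (x = r cos θ, y = r sin θ, dA = r dr dθ) the integrand becomes 90r^2cos(θ)^2 + 60, so

    ∬_D (90x^2 + 60) dA = ∫_0^{2π} ∫_0^{4} (90r^2cos(θ)^2 + 60) · r dr dθ.

Inner (r from 0 to 4): 5760cos(θ)^2 + 480.
Outer (θ from 0 to 2π): 6720π.

Therefore ∮_C P dx + Q dy = 6720π.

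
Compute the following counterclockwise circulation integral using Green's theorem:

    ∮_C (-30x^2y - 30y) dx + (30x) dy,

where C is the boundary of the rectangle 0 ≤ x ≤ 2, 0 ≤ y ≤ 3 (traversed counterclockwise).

Green's theorem converts the closed line integral into a double integral over the enclosed region D:

    ∮_C P dx + Q dy = ∬_D (∂Q/∂x - ∂P/∂y) dA.

Here P = -30x^2y - 30y, Q = 30x, so

    ∂Q/∂x = 30,    ∂P/∂y = -30x^2 - 30,
    ∂Q/∂x - ∂P/∂y = 30x^2 + 60.

D is the region 0 ≤ x ≤ 2, 0 ≤ y ≤ 3. Evaluating the double integral:

    ∬_D (30x^2 + 60) dA = ∫_0^{2} ∫_0^{3} (30x^2 + 60) dy dx.

Inner (y from 0 to 3): 90x^2 + 180.
Outer (x from 0 to 2): 600.

Therefore ∮_C P dx + Q dy = 600.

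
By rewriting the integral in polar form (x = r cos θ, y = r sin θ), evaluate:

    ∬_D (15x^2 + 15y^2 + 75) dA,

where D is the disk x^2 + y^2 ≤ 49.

The region D is 0 ≤ r ≤ 7, 0 ≤ θ ≤ 2π in polar coordinates, where x = r cos(θ), y = r sin(θ), and dA = r dr dθ.

Under the substitution, the integrand becomes 15r^2 + 75, so

    ∬_D (15x^2 + 15y^2 + 75) dA = ∫_{0}^{2π} ∫_{0}^{7} (15r^2 + 75) · r dr dθ.

Inner integral (in r): ∫_{0}^{7} (15r^2 + 75) · r dr = 43365/4.

Outer integral (in θ): ∫_{0}^{2π} (43365/4) dθ = 43365π/2.

Therefore ∬_D (15x^2 + 15y^2 + 75) dA = 43365π/2.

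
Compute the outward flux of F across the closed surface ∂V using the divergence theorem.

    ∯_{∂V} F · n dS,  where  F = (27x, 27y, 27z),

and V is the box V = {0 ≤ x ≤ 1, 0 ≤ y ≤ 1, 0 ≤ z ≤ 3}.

By the divergence theorem,

    ∯_{∂V} F · n dS = ∭_V (∇ · F) dV.

Compute the divergence:
    ∇ · F = ∂F_x/∂x + ∂F_y/∂y + ∂F_z/∂z = 27 + 27 + 27 = 81.

V is a rectangular box, so dV = dx dy dz with 0 ≤ x ≤ 1, 0 ≤ y ≤ 1, 0 ≤ z ≤ 3.

Integrate (81) over V as an iterated integral:

    ∭_V (∇·F) dV = ∫_0^{1} ∫_0^{1} ∫_0^{3} (81) dz dy dx.

Inner (z from 0 to 3): 243.
Middle (y from 0 to 1): 243.
Outer (x from 0 to 1): 243.

Therefore ∯_{∂V} F · n dS = 243.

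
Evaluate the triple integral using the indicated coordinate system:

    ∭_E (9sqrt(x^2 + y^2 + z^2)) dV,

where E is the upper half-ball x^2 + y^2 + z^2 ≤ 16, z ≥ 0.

In spherical coordinates, x = ρ sin(φ) cos(θ), y = ρ sin(φ) sin(θ), z = ρ cos(φ), and dV = ρ^2 sin(φ) dρ dφ dθ.

The integrand becomes 9ρ, so

    ∭_E (9sqrt(x^2 + y^2 + z^2)) dV = ∫_{0}^{2π} ∫_{0}^{π/2} ∫_{0}^{4} (9ρ) · ρ^2 sin(φ) dρ dφ dθ.

Inner (ρ): 576sin(φ).
Middle (φ): 576.
Outer (θ): 1152π.

Therefore the triple integral equals 1152π.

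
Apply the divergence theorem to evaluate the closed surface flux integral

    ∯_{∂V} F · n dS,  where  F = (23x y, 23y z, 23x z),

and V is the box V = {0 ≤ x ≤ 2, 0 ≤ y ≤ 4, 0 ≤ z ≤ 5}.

By the divergence theorem,

    ∯_{∂V} F · n dS = ∭_V (∇ · F) dV.

Compute the divergence:
    ∇ · F = ∂F_x/∂x + ∂F_y/∂y + ∂F_z/∂z = 23y + 23z + 23x = 23x + 23y + 23z.

V is a rectangular box, so dV = dx dy dz with 0 ≤ x ≤ 2, 0 ≤ y ≤ 4, 0 ≤ z ≤ 5.

Integrate (23x + 23y + 23z) over V as an iterated integral:

    ∭_V (∇·F) dV = ∫_0^{2} ∫_0^{4} ∫_0^{5} (23x + 23y + 23z) dz dy dx.

Inner (z from 0 to 5): 115x + 115y + 575/2.
Middle (y from 0 to 4): 460x + 2070.
Outer (x from 0 to 2): 5060.

Therefore ∯_{∂V} F · n dS = 5060.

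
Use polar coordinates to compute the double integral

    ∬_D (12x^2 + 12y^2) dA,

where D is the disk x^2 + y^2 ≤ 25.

The region D is 0 ≤ r ≤ 5, 0 ≤ θ ≤ 2π in polar coordinates, where x = r cos(θ), y = r sin(θ), and dA = r dr dθ.

Under the substitution, the integrand becomes 12r^2, so

    ∬_D (12x^2 + 12y^2) dA = ∫_{0}^{2π} ∫_{0}^{5} (12r^2) · r dr dθ.

Inner integral (in r): ∫_{0}^{5} (12r^2) · r dr = 1875.

Outer integral (in θ): ∫_{0}^{2π} (1875) dθ = 3750π.

Therefore ∬_D (12x^2 + 12y^2) dA = 3750π.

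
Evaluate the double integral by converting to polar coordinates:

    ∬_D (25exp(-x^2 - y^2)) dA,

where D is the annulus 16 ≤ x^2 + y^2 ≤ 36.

The region D is 4 ≤ r ≤ 6, 0 ≤ θ ≤ 2π in polar coordinates, where x = r cos(θ), y = r sin(θ), and dA = r dr dθ.

Under the substitution, the integrand becomes 25exp(-r^2), so

    ∬_D (25exp(-x^2 - y^2)) dA = ∫_{0}^{2π} ∫_{4}^{6} (25exp(-r^2)) · r dr dθ.

Inner integral (in r): ∫_{4}^{6} (25exp(-r^2)) · r dr = -(25 - 25exp(20))exp(-36)/2.

Outer integral (in θ): ∫_{0}^{2π} (-(25 - 25exp(20))exp(-36)/2) dθ = -25π (1 - exp(20))exp(-36).

Therefore ∬_D (25exp(-x^2 - y^2)) dA = -25π (1 - exp(20))exp(-36).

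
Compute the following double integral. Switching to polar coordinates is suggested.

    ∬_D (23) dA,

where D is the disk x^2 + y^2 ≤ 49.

The region D is 0 ≤ r ≤ 7, 0 ≤ θ ≤ 2π in polar coordinates, where x = r cos(θ), y = r sin(θ), and dA = r dr dθ.

Under the substitution, the integrand becomes 23, so

    ∬_D (23) dA = ∫_{0}^{2π} ∫_{0}^{7} (23) · r dr dθ.

Inner integral (in r): ∫_{0}^{7} (23) · r dr = 1127/2.

Outer integral (in θ): ∫_{0}^{2π} (1127/2) dθ = 1127π.

Therefore ∬_D (23) dA = 1127π.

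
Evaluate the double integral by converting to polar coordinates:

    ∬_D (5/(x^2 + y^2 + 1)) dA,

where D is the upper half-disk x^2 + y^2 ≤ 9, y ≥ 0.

The region D is 0 ≤ r ≤ 3, 0 ≤ θ ≤ π in polar coordinates, where x = r cos(θ), y = r sin(θ), and dA = r dr dθ.

Under the substitution, the integrand becomes 5/(r^2 + 1), so

    ∬_D (5/(x^2 + y^2 + 1)) dA = ∫_{0}^{π} ∫_{0}^{3} (5/(r^2 + 1)) · r dr dθ.

Inner integral (in r): ∫_{0}^{3} (5/(r^2 + 1)) · r dr = 5log(10)/2.

Outer integral (in θ): ∫_{0}^{π} (5log(10)/2) dθ = 5π log(10)/2.

Therefore ∬_D (5/(x^2 + y^2 + 1)) dA = 5π log(10)/2.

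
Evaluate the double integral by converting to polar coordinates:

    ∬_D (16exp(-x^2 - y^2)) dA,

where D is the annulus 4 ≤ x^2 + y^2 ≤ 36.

The region D is 2 ≤ r ≤ 6, 0 ≤ θ ≤ 2π in polar coordinates, where x = r cos(θ), y = r sin(θ), and dA = r dr dθ.

Under the substitution, the integrand becomes 16exp(-r^2), so

    ∬_D (16exp(-x^2 - y^2)) dA = ∫_{0}^{2π} ∫_{2}^{6} (16exp(-r^2)) · r dr dθ.

Inner integral (in r): ∫_{2}^{6} (16exp(-r^2)) · r dr = -(8 - 8exp(32))exp(-36).

Outer integral (in θ): ∫_{0}^{2π} (-(8 - 8exp(32))exp(-36)) dθ = -16π (1 - exp(32))exp(-36).

Therefore ∬_D (16exp(-x^2 - y^2)) dA = -16π (1 - exp(32))exp(-36).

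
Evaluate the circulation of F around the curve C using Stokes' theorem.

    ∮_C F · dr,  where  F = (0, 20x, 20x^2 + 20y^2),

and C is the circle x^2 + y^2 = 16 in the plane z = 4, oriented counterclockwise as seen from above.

Let S be the flat disk x^2 + y^2 ≤ 16 in the plane z = 4, with upward unit normal n̂ = ẑ. By Stokes' theorem,

    ∮_C F · dr = ∬_S (∇ × F) · n̂ dS = ∬_D (curl F)_z dA,

where D is the disk x^2 + y^2 ≤ 16.

Compute the curl of F = (0, 20x, 20x^2 + 20y^2):
    (∇ × F)_x = ∂F_z/∂y - ∂F_y/∂z = 40y,
    (∇ × F)_y = ∂F_x/∂z - ∂F_z/∂x = -40x,
    (∇ × F)_z = ∂F_y/∂x - ∂F_x/∂y = 20.

On z = 4, (curl F)_z = 20.

Convert to polar (x = r cos θ, y = r sin θ, dA = r dr dθ); the integrand becomes 20, so

    ∬_D (curl F)_z dA = ∫_0^{2π} ∫_0^{4} (20) · r dr dθ.

Inner (r from 0 to 4): 160.
Outer (θ from 0 to 2π): 320π.

Therefore ∮_C F · dr = 320π.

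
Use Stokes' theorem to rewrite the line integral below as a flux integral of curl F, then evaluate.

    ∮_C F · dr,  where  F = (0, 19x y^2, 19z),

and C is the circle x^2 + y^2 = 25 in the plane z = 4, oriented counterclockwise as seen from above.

Let S be the flat disk x^2 + y^2 ≤ 25 in the plane z = 4, with upward unit normal n̂ = ẑ. By Stokes' theorem,

    ∮_C F · dr = ∬_S (∇ × F) · n̂ dS = ∬_D (curl F)_z dA,

where D is the disk x^2 + y^2 ≤ 25.

Compute the curl of F = (0, 19x y^2, 19z):
    (∇ × F)_x = ∂F_z/∂y - ∂F_y/∂z = 0,
    (∇ × F)_y = ∂F_x/∂z - ∂F_z/∂x = 0,
    (∇ × F)_z = ∂F_y/∂x - ∂F_x/∂y = 19y^2.

On z = 4, (curl F)_z = 19y^2.

Convert to polar (x = r cos θ, y = r sin θ, dA = r dr dθ); the integrand becomes 19r^2sin(θ)^2, so

    ∬_D (curl F)_z dA = ∫_0^{2π} ∫_0^{5} (19r^2sin(θ)^2) · r dr dθ.

Inner (r from 0 to 5): 11875sin(θ)^2/4.
Outer (θ from 0 to 2π): 11875π/4.

Therefore ∮_C F · dr = 11875π/4.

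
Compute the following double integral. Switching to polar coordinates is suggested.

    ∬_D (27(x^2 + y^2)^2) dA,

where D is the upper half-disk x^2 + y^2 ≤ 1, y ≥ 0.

The region D is 0 ≤ r ≤ 1, 0 ≤ θ ≤ π in polar coordinates, where x = r cos(θ), y = r sin(θ), and dA = r dr dθ.

Under the substitution, the integrand becomes 27r^4, so

    ∬_D (27(x^2 + y^2)^2) dA = ∫_{0}^{π} ∫_{0}^{1} (27r^4) · r dr dθ.

Inner integral (in r): ∫_{0}^{1} (27r^4) · r dr = 9/2.

Outer integral (in θ): ∫_{0}^{π} (9/2) dθ = 9π/2.

Therefore ∬_D (27(x^2 + y^2)^2) dA = 9π/2.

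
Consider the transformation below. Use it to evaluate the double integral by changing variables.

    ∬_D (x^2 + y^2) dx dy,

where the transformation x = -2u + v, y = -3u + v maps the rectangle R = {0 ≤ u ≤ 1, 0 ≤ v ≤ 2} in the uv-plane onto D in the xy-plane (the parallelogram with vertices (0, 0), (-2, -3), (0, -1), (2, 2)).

Compute the Jacobian determinant of (x, y) with respect to (u, v):

    ∂(x,y)/∂(u,v) = | -2  1 | = (-2)(1) - (1)(-3) = 1.
                   | -3  1 |

Its absolute value is |J| = 1 (the area scaling factor).

Substituting x = -2u + v, y = -3u + v into the integrand,

    x^2 + y^2 → 13u^2 - 10u v + 2v^2,

so the integral becomes

    ∬_R (13u^2 - 10u v + 2v^2) · |J| du dv = ∫_0^1 ∫_0^2 (13u^2 - 10u v + 2v^2) dv du.

Inner (v): 26u^2 - 20u + 16/3.
Outer (u): 4.

Therefore ∬_D (x^2 + y^2) dx dy = 4.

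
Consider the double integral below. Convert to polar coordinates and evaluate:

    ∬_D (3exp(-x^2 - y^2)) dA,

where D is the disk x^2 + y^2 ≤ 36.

The region D is 0 ≤ r ≤ 6, 0 ≤ θ ≤ 2π in polar coordinates, where x = r cos(θ), y = r sin(θ), and dA = r dr dθ.

Under the substitution, the integrand becomes 3exp(-r^2), so

    ∬_D (3exp(-x^2 - y^2)) dA = ∫_{0}^{2π} ∫_{0}^{6} (3exp(-r^2)) · r dr dθ.

Inner integral (in r): ∫_{0}^{6} (3exp(-r^2)) · r dr = 3/2 - 3exp(-36)/2.

Outer integral (in θ): ∫_{0}^{2π} (3/2 - 3exp(-36)/2) dθ = -3π exp(-36) + 3π.

Therefore ∬_D (3exp(-x^2 - y^2)) dA = -3π exp(-36) + 3π.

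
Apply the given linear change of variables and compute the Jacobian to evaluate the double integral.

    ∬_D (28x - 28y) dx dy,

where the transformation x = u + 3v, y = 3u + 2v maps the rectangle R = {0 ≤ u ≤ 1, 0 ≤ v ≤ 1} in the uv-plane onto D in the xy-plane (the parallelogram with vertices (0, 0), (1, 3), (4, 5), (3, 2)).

Compute the Jacobian determinant of (x, y) with respect to (u, v):

    ∂(x,y)/∂(u,v) = | 1  3 | = (1)(2) - (3)(3) = -7.
                   | 3  2 |

Its absolute value is |J| = 7 (the area scaling factor).

Substituting x = u + 3v, y = 3u + 2v into the integrand,

    28x - 28y → -56u + 28v,

so the integral becomes

    ∬_R (-56u + 28v) · |J| du dv = ∫_0^1 ∫_0^1 (-392u + 196v) dv du.

Inner (v): 98 - 392u.
Outer (u): -98.

Therefore ∬_D (28x - 28y) dx dy = -98.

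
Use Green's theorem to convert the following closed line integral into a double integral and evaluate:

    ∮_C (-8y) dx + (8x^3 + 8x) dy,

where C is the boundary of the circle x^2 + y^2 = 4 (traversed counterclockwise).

Green's theorem converts the closed line integral into a double integral over the enclosed region D:

    ∮_C P dx + Q dy = ∬_D (∂Q/∂x - ∂P/∂y) dA.

Here P = -8y, Q = 8x^3 + 8x, so

    ∂Q/∂x = 24x^2 + 8,    ∂P/∂y = -8,
    ∂Q/∂x - ∂P/∂y = 24x^2 + 16.

D is the region x^2 + y^2 ≤ 4. Evaluating the double integral:

In polar coordinates (x = r cos θ, y = r sin θ, dA = r dr dθ) the integrand becomes 24r^2cos(θ)^2 + 16, so

    ∬_D (24x^2 + 16) dA = ∫_0^{2π} ∫_0^{2} (24r^2cos(θ)^2 + 16) · r dr dθ.

Inner (r from 0 to 2): 96cos(θ)^2 + 32.
Outer (θ from 0 to 2π): 160π.

Therefore ∮_C P dx + Q dy = 160π.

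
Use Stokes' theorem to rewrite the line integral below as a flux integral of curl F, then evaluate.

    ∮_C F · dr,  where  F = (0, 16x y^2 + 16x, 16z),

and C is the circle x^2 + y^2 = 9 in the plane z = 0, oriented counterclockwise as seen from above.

Let S be the flat disk x^2 + y^2 ≤ 9 in the plane z = 0, with upward unit normal n̂ = ẑ. By Stokes' theorem,

    ∮_C F · dr = ∬_S (∇ × F) · n̂ dS = ∬_D (curl F)_z dA,

where D is the disk x^2 + y^2 ≤ 9.

Compute the curl of F = (0, 16x y^2 + 16x, 16z):
    (∇ × F)_x = ∂F_z/∂y - ∂F_y/∂z = 0,
    (∇ × F)_y = ∂F_x/∂z - ∂F_z/∂x = 0,
    (∇ × F)_z = ∂F_y/∂x - ∂F_x/∂y = 16y^2 + 16.

On z = 0, (curl F)_z = 16y^2 + 16.

Convert to polar (x = r cos θ, y = r sin θ, dA = r dr dθ); the integrand becomes 16r^2sin(θ)^2 + 16, so

    ∬_D (curl F)_z dA = ∫_0^{2π} ∫_0^{3} (16r^2sin(θ)^2 + 16) · r dr dθ.

Inner (r from 0 to 3): 324sin(θ)^2 + 72.
Outer (θ from 0 to 2π): 468π.

Therefore ∮_C F · dr = 468π.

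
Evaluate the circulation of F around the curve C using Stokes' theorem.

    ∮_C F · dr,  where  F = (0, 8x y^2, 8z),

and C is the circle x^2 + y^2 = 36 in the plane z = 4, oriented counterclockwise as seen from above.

Let S be the flat disk x^2 + y^2 ≤ 36 in the plane z = 4, with upward unit normal n̂ = ẑ. By Stokes' theorem,

    ∮_C F · dr = ∬_S (∇ × F) · n̂ dS = ∬_D (curl F)_z dA,

where D is the disk x^2 + y^2 ≤ 36.

Compute the curl of F = (0, 8x y^2, 8z):
    (∇ × F)_x = ∂F_z/∂y - ∂F_y/∂z = 0,
    (∇ × F)_y = ∂F_x/∂z - ∂F_z/∂x = 0,
    (∇ × F)_z = ∂F_y/∂x - ∂F_x/∂y = 8y^2.

On z = 4, (curl F)_z = 8y^2.

Convert to polar (x = r cos θ, y = r sin θ, dA = r dr dθ); the integrand becomes 8r^2sin(θ)^2, so

    ∬_D (curl F)_z dA = ∫_0^{2π} ∫_0^{6} (8r^2sin(θ)^2) · r dr dθ.

Inner (r from 0 to 6): 2592sin(θ)^2.
Outer (θ from 0 to 2π): 2592π.

Therefore ∮_C F · dr = 2592π.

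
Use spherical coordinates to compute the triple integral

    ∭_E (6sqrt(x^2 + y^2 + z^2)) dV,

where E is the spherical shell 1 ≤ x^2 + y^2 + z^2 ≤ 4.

In spherical coordinates, x = ρ sin(φ) cos(θ), y = ρ sin(φ) sin(θ), z = ρ cos(φ), and dV = ρ^2 sin(φ) dρ dφ dθ.

The integrand becomes 6ρ, so

    ∭_E (6sqrt(x^2 + y^2 + z^2)) dV = ∫_{0}^{2π} ∫_{0}^{π} ∫_{1}^{2} (6ρ) · ρ^2 sin(φ) dρ dφ dθ.

Inner (ρ): 45sin(φ)/2.
Middle (φ): 45.
Outer (θ): 90π.

Therefore the triple integral equals 90π.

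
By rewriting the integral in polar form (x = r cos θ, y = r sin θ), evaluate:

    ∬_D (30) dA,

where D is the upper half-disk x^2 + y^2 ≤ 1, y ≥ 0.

The region D is 0 ≤ r ≤ 1, 0 ≤ θ ≤ π in polar coordinates, where x = r cos(θ), y = r sin(θ), and dA = r dr dθ.

Under the substitution, the integrand becomes 30, so

    ∬_D (30) dA = ∫_{0}^{π} ∫_{0}^{1} (30) · r dr dθ.

Inner integral (in r): ∫_{0}^{1} (30) · r dr = 15.

Outer integral (in θ): ∫_{0}^{π} (15) dθ = 15π.

Therefore ∬_D (30) dA = 15π.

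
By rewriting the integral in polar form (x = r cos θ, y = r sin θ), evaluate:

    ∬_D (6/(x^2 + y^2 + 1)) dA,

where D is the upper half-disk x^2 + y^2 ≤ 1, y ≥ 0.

The region D is 0 ≤ r ≤ 1, 0 ≤ θ ≤ π in polar coordinates, where x = r cos(θ), y = r sin(θ), and dA = r dr dθ.

Under the substitution, the integrand becomes 6/(r^2 + 1), so

    ∬_D (6/(x^2 + y^2 + 1)) dA = ∫_{0}^{π} ∫_{0}^{1} (6/(r^2 + 1)) · r dr dθ.

Inner integral (in r): ∫_{0}^{1} (6/(r^2 + 1)) · r dr = log(8).

Outer integral (in θ): ∫_{0}^{π} (log(8)) dθ = log(8^π).

Therefore ∬_D (6/(x^2 + y^2 + 1)) dA = log(8^π).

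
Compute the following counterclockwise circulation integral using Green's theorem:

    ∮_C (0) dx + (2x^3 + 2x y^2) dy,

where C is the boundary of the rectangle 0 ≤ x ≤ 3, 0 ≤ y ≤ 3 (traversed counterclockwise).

Green's theorem converts the closed line integral into a double integral over the enclosed region D:

    ∮_C P dx + Q dy = ∬_D (∂Q/∂x - ∂P/∂y) dA.

Here P = 0, Q = 2x^3 + 2x y^2, so

    ∂Q/∂x = 6x^2 + 2y^2,    ∂P/∂y = 0,
    ∂Q/∂x - ∂P/∂y = 6x^2 + 2y^2.

D is the region 0 ≤ x ≤ 3, 0 ≤ y ≤ 3. Evaluating the double integral:

    ∬_D (6x^2 + 2y^2) dA = ∫_0^{3} ∫_0^{3} (6x^2 + 2y^2) dy dx.

Inner (y from 0 to 3): 18x^2 + 18.
Outer (x from 0 to 3): 216.

Therefore ∮_C P dx + Q dy = 216.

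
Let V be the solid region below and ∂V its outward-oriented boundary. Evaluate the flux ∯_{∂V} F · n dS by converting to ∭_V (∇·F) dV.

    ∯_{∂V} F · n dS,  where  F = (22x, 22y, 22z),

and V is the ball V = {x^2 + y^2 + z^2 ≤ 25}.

By the divergence theorem,

    ∯_{∂V} F · n dS = ∭_V (∇ · F) dV.

Compute the divergence:
    ∇ · F = ∂F_x/∂x + ∂F_y/∂y + ∂F_z/∂z = 22 + 22 + 22 = 66.

In spherical coordinates, x = ρ sin(φ) cos(θ), y = ρ sin(φ) sin(θ), z = ρ cos(φ), dV = ρ^2 sin(φ) dρ dφ dθ, with 0 ≤ ρ ≤ 5, 0 ≤ φ ≤ π, 0 ≤ θ ≤ 2π.

The integrand, after substitution and multiplying by the volume element, becomes (66) · ρ^2 sin(φ), so

    ∭_V (∇·F) dV = ∫_0^{2π} ∫_0^{π} ∫_0^{5} (66) · ρ^2 sin(φ) dρ dφ dθ.

Inner (ρ from 0 to 5): 2750sin(φ).
Middle (φ from 0 to π): 5500.
Outer (θ from 0 to 2π): 11000π.

Therefore ∯_{∂V} F · n dS = 11000π.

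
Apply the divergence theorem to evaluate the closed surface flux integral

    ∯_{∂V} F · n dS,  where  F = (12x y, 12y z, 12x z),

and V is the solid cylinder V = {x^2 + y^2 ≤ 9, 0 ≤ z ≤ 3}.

By the divergence theorem,

    ∯_{∂V} F · n dS = ∭_V (∇ · F) dV.

Compute the divergence:
    ∇ · F = ∂F_x/∂x + ∂F_y/∂y + ∂F_z/∂z = 12y + 12z + 12x = 12x + 12y + 12z.

In cylindrical coordinates, x = r cos(θ), y = r sin(θ), z = z, dV = r dr dθ dz, with 0 ≤ r ≤ 3, 0 ≤ θ ≤ 2π, 0 ≤ z ≤ 3.

The integrand, after substitution and multiplying by the volume element, becomes (12sqrt(2)r sin(θ + π/4) + 12z) · r, so

    ∭_V (∇·F) dV = ∫_0^{2π} ∫_0^{3} ∫_0^{3} (12sqrt(2)r sin(θ + π/4) + 12z) · r dz dr dθ.

Inner (z from 0 to 3): 18r (2sqrt(2)r sin(θ + π/4) + 3).
Middle (r from 0 to 3): 324sqrt(2)sin(θ + π/4) + 243.
Outer (θ from 0 to 2π): 486π.

Therefore ∯_{∂V} F · n dS = 486π.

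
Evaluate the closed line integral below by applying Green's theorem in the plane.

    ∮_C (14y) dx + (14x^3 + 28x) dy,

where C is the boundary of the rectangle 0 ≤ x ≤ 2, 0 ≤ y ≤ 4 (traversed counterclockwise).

Green's theorem converts the closed line integral into a double integral over the enclosed region D:

    ∮_C P dx + Q dy = ∬_D (∂Q/∂x - ∂P/∂y) dA.

Here P = 14y, Q = 14x^3 + 28x, so

    ∂Q/∂x = 42x^2 + 28,    ∂P/∂y = 14,
    ∂Q/∂x - ∂P/∂y = 42x^2 + 14.

D is the region 0 ≤ x ≤ 2, 0 ≤ y ≤ 4. Evaluating the double integral:

    ∬_D (42x^2 + 14) dA = ∫_0^{2} ∫_0^{4} (42x^2 + 14) dy dx.

Inner (y from 0 to 4): 168x^2 + 56.
Outer (x from 0 to 2): 560.

Therefore ∮_C P dx + Q dy = 560.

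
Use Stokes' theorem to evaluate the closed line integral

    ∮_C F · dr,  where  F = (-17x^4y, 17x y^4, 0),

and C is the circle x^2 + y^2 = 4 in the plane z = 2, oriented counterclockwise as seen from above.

Let S be the flat disk x^2 + y^2 ≤ 4 in the plane z = 2, with upward unit normal n̂ = ẑ. By Stokes' theorem,

    ∮_C F · dr = ∬_S (∇ × F) · n̂ dS = ∬_D (curl F)_z dA,

where D is the disk x^2 + y^2 ≤ 4.

Compute the curl of F = (-17x^4y, 17x y^4, 0):
    (∇ × F)_x = ∂F_z/∂y - ∂F_y/∂z = 0,
    (∇ × F)_y = ∂F_x/∂z - ∂F_z/∂x = 0,
    (∇ × F)_z = ∂F_y/∂x - ∂F_x/∂y = 17x^4 + 17y^4.

On z = 2, (curl F)_z = 17x^4 + 17y^4.

Convert to polar (x = r cos θ, y = r sin θ, dA = r dr dθ); the integrand becomes 17r^4(sin(θ)^4 + cos(θ)^4), so

    ∬_D (curl F)_z dA = ∫_0^{2π} ∫_0^{2} (17r^4(sin(θ)^4 + cos(θ)^4)) · r dr dθ.

Inner (r from 0 to 2): 544sin(θ)^4/3 + 544cos(θ)^4/3.
Outer (θ from 0 to 2π): 272π.

Therefore ∮_C F · dr = 272π.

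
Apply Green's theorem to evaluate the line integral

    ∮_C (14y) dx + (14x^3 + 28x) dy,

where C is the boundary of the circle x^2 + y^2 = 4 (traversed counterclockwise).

Green's theorem converts the closed line integral into a double integral over the enclosed region D:

    ∮_C P dx + Q dy = ∬_D (∂Q/∂x - ∂P/∂y) dA.

Here P = 14y, Q = 14x^3 + 28x, so

    ∂Q/∂x = 42x^2 + 28,    ∂P/∂y = 14,
    ∂Q/∂x - ∂P/∂y = 42x^2 + 14.

D is the region x^2 + y^2 ≤ 4. Evaluating the double integral:

In polar coordinates (x = r cos θ, y = r sin θ, dA = r dr dθ) the integrand becomes 42r^2cos(θ)^2 + 14, so

    ∬_D (42x^2 + 14) dA = ∫_0^{2π} ∫_0^{2} (42r^2cos(θ)^2 + 14) · r dr dθ.

Inner (r from 0 to 2): 168cos(θ)^2 + 28.
Outer (θ from 0 to 2π): 224π.

Therefore ∮_C P dx + Q dy = 224π.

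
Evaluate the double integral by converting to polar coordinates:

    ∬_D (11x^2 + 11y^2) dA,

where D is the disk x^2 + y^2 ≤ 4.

The region D is 0 ≤ r ≤ 2, 0 ≤ θ ≤ 2π in polar coordinates, where x = r cos(θ), y = r sin(θ), and dA = r dr dθ.

Under the substitution, the integrand becomes 11r^2, so

    ∬_D (11x^2 + 11y^2) dA = ∫_{0}^{2π} ∫_{0}^{2} (11r^2) · r dr dθ.

Inner integral (in r): ∫_{0}^{2} (11r^2) · r dr = 44.

Outer integral (in θ): ∫_{0}^{2π} (44) dθ = 88π.

Therefore ∬_D (11x^2 + 11y^2) dA = 88π.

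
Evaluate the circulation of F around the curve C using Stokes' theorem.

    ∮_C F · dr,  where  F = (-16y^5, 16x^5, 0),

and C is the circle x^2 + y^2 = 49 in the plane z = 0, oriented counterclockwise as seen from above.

Let S be the flat disk x^2 + y^2 ≤ 49 in the plane z = 0, with upward unit normal n̂ = ẑ. By Stokes' theorem,

    ∮_C F · dr = ∬_S (∇ × F) · n̂ dS = ∬_D (curl F)_z dA,

where D is the disk x^2 + y^2 ≤ 49.

Compute the curl of F = (-16y^5, 16x^5, 0):
    (∇ × F)_x = ∂F_z/∂y - ∂F_y/∂z = 0,
    (∇ × F)_y = ∂F_x/∂z - ∂F_z/∂x = 0,
    (∇ × F)_z = ∂F_y/∂x - ∂F_x/∂y = 80x^4 + 80y^4.

On z = 0, (curl F)_z = 80x^4 + 80y^4.

Convert to polar (x = r cos θ, y = r sin θ, dA = r dr dθ); the integrand becomes 80r^4(sin(θ)^4 + cos(θ)^4), so

    ∬_D (curl F)_z dA = ∫_0^{2π} ∫_0^{7} (80r^4(sin(θ)^4 + cos(θ)^4)) · r dr dθ.

Inner (r from 0 to 7): 4705960sin(θ)^4/3 + 4705960cos(θ)^4/3.
Outer (θ from 0 to 2π): 2352980π.

Therefore ∮_C F · dr = 2352980π.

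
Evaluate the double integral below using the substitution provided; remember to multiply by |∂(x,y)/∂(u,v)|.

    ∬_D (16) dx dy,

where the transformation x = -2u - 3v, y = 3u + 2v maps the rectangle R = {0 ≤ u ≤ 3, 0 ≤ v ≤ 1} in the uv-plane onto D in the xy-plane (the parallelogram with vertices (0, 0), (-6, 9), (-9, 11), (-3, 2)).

Compute the Jacobian determinant of (x, y) with respect to (u, v):

    ∂(x,y)/∂(u,v) = | -2  -3 | = (-2)(2) - (-3)(3) = 5.
                   | 3  2 |

Its absolute value is |J| = 5 (the area scaling factor).

Substituting x = -2u - 3v, y = 3u + 2v into the integrand,

    16 → 16,

so the integral becomes

    ∬_R (16) · |J| du dv = ∫_0^3 ∫_0^1 (80) dv du.

Inner (v): 80.
Outer (u): 240.

Therefore ∬_D (16) dx dy = 240.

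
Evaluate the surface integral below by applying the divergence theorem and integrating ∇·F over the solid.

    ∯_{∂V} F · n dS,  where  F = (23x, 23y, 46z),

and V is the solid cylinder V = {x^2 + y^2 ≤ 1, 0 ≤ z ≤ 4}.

By the divergence theorem,

    ∯_{∂V} F · n dS = ∭_V (∇ · F) dV.

Compute the divergence:
    ∇ · F = ∂F_x/∂x + ∂F_y/∂y + ∂F_z/∂z = 23 + 23 + 46 = 92.

In cylindrical coordinates, x = r cos(θ), y = r sin(θ), z = z, dV = r dr dθ dz, with 0 ≤ r ≤ 1, 0 ≤ θ ≤ 2π, 0 ≤ z ≤ 4.

The integrand, after substitution and multiplying by the volume element, becomes (92) · r, so

    ∭_V (∇·F) dV = ∫_0^{2π} ∫_0^{1} ∫_0^{4} (92) · r dz dr dθ.

Inner (z from 0 to 4): 368r.
Middle (r from 0 to 1): 184.
Outer (θ from 0 to 2π): 368π.

Therefore ∯_{∂V} F · n dS = 368π.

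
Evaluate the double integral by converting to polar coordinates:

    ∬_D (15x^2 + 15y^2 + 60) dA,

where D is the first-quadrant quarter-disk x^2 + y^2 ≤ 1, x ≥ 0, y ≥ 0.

The region D is 0 ≤ r ≤ 1, 0 ≤ θ ≤ π/2 in polar coordinates, where x = r cos(θ), y = r sin(θ), and dA = r dr dθ.

Under the substitution, the integrand becomes 15r^2 + 60, so

    ∬_D (15x^2 + 15y^2 + 60) dA = ∫_{0}^{π/2} ∫_{0}^{1} (15r^2 + 60) · r dr dθ.

Inner integral (in r): ∫_{0}^{1} (15r^2 + 60) · r dr = 135/4.

Outer integral (in θ): ∫_{0}^{π/2} (135/4) dθ = 135π/8.

Therefore ∬_D (15x^2 + 15y^2 + 60) dA = 135π/8.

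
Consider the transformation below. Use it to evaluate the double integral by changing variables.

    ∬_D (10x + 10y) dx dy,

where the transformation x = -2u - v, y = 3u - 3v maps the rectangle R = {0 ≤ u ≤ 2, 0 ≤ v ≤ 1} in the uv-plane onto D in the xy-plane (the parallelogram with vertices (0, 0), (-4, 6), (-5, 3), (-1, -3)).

Compute the Jacobian determinant of (x, y) with respect to (u, v):

    ∂(x,y)/∂(u,v) = | -2  -1 | = (-2)(-3) - (-1)(3) = 9.
                   | 3  -3 |

Its absolute value is |J| = 9 (the area scaling factor).

Substituting x = -2u - v, y = 3u - 3v into the integrand,

    10x + 10y → 10u - 40v,

so the integral becomes

    ∬_R (10u - 40v) · |J| du dv = ∫_0^2 ∫_0^1 (90u - 360v) dv du.

Inner (v): 90u - 180.
Outer (u): -180.

Therefore ∬_D (10x + 10y) dx dy = -180.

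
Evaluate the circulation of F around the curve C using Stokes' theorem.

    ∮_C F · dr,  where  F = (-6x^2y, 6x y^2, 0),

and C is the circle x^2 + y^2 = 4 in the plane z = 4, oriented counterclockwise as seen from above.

Let S be the flat disk x^2 + y^2 ≤ 4 in the plane z = 4, with upward unit normal n̂ = ẑ. By Stokes' theorem,

    ∮_C F · dr = ∬_S (∇ × F) · n̂ dS = ∬_D (curl F)_z dA,

where D is the disk x^2 + y^2 ≤ 4.

Compute the curl of F = (-6x^2y, 6x y^2, 0):
    (∇ × F)_x = ∂F_z/∂y - ∂F_y/∂z = 0,
    (∇ × F)_y = ∂F_x/∂z - ∂F_z/∂x = 0,
    (∇ × F)_z = ∂F_y/∂x - ∂F_x/∂y = 6x^2 + 6y^2.

On z = 4, (curl F)_z = 6x^2 + 6y^2.

Convert to polar (x = r cos θ, y = r sin θ, dA = r dr dθ); the integrand becomes 6r^2, so

    ∬_D (curl F)_z dA = ∫_0^{2π} ∫_0^{2} (6r^2) · r dr dθ.

Inner (r from 0 to 2): 24.
Outer (θ from 0 to 2π): 48π.

Therefore ∮_C F · dr = 48π.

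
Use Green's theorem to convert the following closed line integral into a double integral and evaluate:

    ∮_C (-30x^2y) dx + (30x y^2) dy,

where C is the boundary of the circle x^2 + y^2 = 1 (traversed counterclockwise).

Green's theorem converts the closed line integral into a double integral over the enclosed region D:

    ∮_C P dx + Q dy = ∬_D (∂Q/∂x - ∂P/∂y) dA.

Here P = -30x^2y, Q = 30x y^2, so

    ∂Q/∂x = 30y^2,    ∂P/∂y = -30x^2,
    ∂Q/∂x - ∂P/∂y = 30x^2 + 30y^2.

D is the region x^2 + y^2 ≤ 1. Evaluating the double integral:

In polar coordinates (x = r cos θ, y = r sin θ, dA = r dr dθ) the integrand becomes 30r^2, so

    ∬_D (30x^2 + 30y^2) dA = ∫_0^{2π} ∫_0^{1} (30r^2) · r dr dθ.

Inner (r from 0 to 1): 15/2.
Outer (θ from 0 to 2π): 15π.

Therefore ∮_C P dx + Q dy = 15π.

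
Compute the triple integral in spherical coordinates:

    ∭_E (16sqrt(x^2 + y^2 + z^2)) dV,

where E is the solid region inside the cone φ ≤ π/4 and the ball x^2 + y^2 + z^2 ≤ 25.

In spherical coordinates, x = ρ sin(φ) cos(θ), y = ρ sin(φ) sin(θ), z = ρ cos(φ), and dV = ρ^2 sin(φ) dρ dφ dθ.

The integrand becomes 16ρ, so

    ∭_E (16sqrt(x^2 + y^2 + z^2)) dV = ∫_{0}^{2π} ∫_{0}^{π/4} ∫_{0}^{5} (16ρ) · ρ^2 sin(φ) dρ dφ dθ.

Inner (ρ): 2500sin(φ).
Middle (φ): 2500 - 1250sqrt(2).
Outer (θ): 2500π (2 - sqrt(2)).

Therefore the triple integral equals 2500π (2 - sqrt(2)).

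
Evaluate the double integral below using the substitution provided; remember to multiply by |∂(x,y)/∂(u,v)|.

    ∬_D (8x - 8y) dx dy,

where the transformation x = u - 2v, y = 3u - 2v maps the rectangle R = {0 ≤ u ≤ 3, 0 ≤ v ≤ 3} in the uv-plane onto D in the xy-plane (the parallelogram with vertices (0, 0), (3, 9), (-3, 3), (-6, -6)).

Compute the Jacobian determinant of (x, y) with respect to (u, v):

    ∂(x,y)/∂(u,v) = | 1  -2 | = (1)(-2) - (-2)(3) = 4.
                   | 3  -2 |

Its absolute value is |J| = 4 (the area scaling factor).

Substituting x = u - 2v, y = 3u - 2v into the integrand,

    8x - 8y → -16u,

so the integral becomes

    ∬_R (-16u) · |J| du dv = ∫_0^3 ∫_0^3 (-64u) dv du.

Inner (v): -192u.
Outer (u): -864.

Therefore ∬_D (8x - 8y) dx dy = -864.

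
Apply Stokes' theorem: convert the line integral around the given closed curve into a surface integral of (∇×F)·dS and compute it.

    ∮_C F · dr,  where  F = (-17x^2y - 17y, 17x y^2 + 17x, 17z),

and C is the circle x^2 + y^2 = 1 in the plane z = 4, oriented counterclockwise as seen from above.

Let S be the flat disk x^2 + y^2 ≤ 1 in the plane z = 4, with upward unit normal n̂ = ẑ. By Stokes' theorem,

    ∮_C F · dr = ∬_S (∇ × F) · n̂ dS = ∬_D (curl F)_z dA,

where D is the disk x^2 + y^2 ≤ 1.

Compute the curl of F = (-17x^2y - 17y, 17x y^2 + 17x, 17z):
    (∇ × F)_x = ∂F_z/∂y - ∂F_y/∂z = 0,
    (∇ × F)_y = ∂F_x/∂z - ∂F_z/∂x = 0,
    (∇ × F)_z = ∂F_y/∂x - ∂F_x/∂y = 17x^2 + 17y^2 + 34.

On z = 4, (curl F)_z = 17x^2 + 17y^2 + 34.

Convert to polar (x = r cos θ, y = r sin θ, dA = r dr dθ); the integrand becomes 17r^2 + 34, so

    ∬_D (curl F)_z dA = ∫_0^{2π} ∫_0^{1} (17r^2 + 34) · r dr dθ.

Inner (r from 0 to 1): 85/4.
Outer (θ from 0 to 2π): 85π/2.

Therefore ∮_C F · dr = 85π/2.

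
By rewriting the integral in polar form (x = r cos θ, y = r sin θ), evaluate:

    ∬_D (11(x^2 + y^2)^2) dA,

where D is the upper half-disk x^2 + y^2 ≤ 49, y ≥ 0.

The region D is 0 ≤ r ≤ 7, 0 ≤ θ ≤ π in polar coordinates, where x = r cos(θ), y = r sin(θ), and dA = r dr dθ.

Under the substitution, the integrand becomes 11r^4, so

    ∬_D (11(x^2 + y^2)^2) dA = ∫_{0}^{π} ∫_{0}^{7} (11r^4) · r dr dθ.

Inner integral (in r): ∫_{0}^{7} (11r^4) · r dr = 1294139/6.

Outer integral (in θ): ∫_{0}^{π} (1294139/6) dθ = 1294139π/6.

Therefore ∬_D (11(x^2 + y^2)^2) dA = 1294139π/6.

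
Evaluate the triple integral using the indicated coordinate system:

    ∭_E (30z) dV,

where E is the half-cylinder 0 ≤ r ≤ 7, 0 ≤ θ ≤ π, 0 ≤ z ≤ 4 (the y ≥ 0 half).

In cylindrical coordinates, x = r cos(θ), y = r sin(θ), z = z, and dV = r dr dθ dz.

The integrand becomes 30z, so

    ∭_E (30z) dV = ∫_{0}^{π} ∫_{0}^{7} ∫_{0}^{4} (30z) · r dz dr dθ.

Inner (z): 240r.
Middle (r from 0 to 7): 5880.
Outer (θ): 5880π.

Therefore the triple integral equals 5880π.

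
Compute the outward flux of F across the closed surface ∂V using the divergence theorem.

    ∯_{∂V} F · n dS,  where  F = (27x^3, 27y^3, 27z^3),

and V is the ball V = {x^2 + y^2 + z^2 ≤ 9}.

By the divergence theorem,

    ∯_{∂V} F · n dS = ∭_V (∇ · F) dV.

Compute the divergence:
    ∇ · F = ∂F_x/∂x + ∂F_y/∂y + ∂F_z/∂z = 81x^2 + 81y^2 + 81z^2.

In spherical coordinates, x = ρ sin(φ) cos(θ), y = ρ sin(φ) sin(θ), z = ρ cos(φ), dV = ρ^2 sin(φ) dρ dφ dθ, with 0 ≤ ρ ≤ 3, 0 ≤ φ ≤ π, 0 ≤ θ ≤ 2π.

The integrand, after substitution and multiplying by the volume element, becomes (81ρ^2) · ρ^2 sin(φ), so

    ∭_V (∇·F) dV = ∫_0^{2π} ∫_0^{π} ∫_0^{3} (81ρ^2) · ρ^2 sin(φ) dρ dφ dθ.

Inner (ρ from 0 to 3): 19683sin(φ)/5.
Middle (φ from 0 to π): 39366/5.
Outer (θ from 0 to 2π): 78732π/5.

Therefore ∯_{∂V} F · n dS = 78732π/5.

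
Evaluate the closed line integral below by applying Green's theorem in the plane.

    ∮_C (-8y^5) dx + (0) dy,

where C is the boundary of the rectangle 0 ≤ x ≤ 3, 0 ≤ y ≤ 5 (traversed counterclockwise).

Green's theorem converts the closed line integral into a double integral over the enclosed region D:

    ∮_C P dx + Q dy = ∬_D (∂Q/∂x - ∂P/∂y) dA.

Here P = -8y^5, Q = 0, so

    ∂Q/∂x = 0,    ∂P/∂y = -40y^4,
    ∂Q/∂x - ∂P/∂y = 40y^4.

D is the region 0 ≤ x ≤ 3, 0 ≤ y ≤ 5. Evaluating the double integral:

    ∬_D (40y^4) dA = ∫_0^{3} ∫_0^{5} (40y^4) dy dx.

Inner (y from 0 to 5): 25000.
Outer (x from 0 to 3): 75000.

Therefore ∮_C P dx + Q dy = 75000.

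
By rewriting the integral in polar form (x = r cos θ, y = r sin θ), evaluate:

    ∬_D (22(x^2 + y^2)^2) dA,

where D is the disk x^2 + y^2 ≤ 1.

The region D is 0 ≤ r ≤ 1, 0 ≤ θ ≤ 2π in polar coordinates, where x = r cos(θ), y = r sin(θ), and dA = r dr dθ.

Under the substitution, the integrand becomes 22r^4, so

    ∬_D (22(x^2 + y^2)^2) dA = ∫_{0}^{2π} ∫_{0}^{1} (22r^4) · r dr dθ.

Inner integral (in r): ∫_{0}^{1} (22r^4) · r dr = 11/3.

Outer integral (in θ): ∫_{0}^{2π} (11/3) dθ = 22π/3.

Therefore ∬_D (22(x^2 + y^2)^2) dA = 22π/3.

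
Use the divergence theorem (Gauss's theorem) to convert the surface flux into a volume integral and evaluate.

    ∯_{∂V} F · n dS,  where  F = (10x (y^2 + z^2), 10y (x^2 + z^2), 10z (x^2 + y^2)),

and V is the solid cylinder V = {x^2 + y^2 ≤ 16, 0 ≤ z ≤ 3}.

By the divergence theorem,

    ∯_{∂V} F · n dS = ∭_V (∇ · F) dV.

Compute the divergence:
    ∇ · F = ∂F_x/∂x + ∂F_y/∂y + ∂F_z/∂z = 10y^2 + 10z^2 + 10x^2 + 10z^2 + 10x^2 + 10y^2 = 20x^2 + 20y^2 + 20z^2.

In cylindrical coordinates, x = r cos(θ), y = r sin(θ), z = z, dV = r dr dθ dz, with 0 ≤ r ≤ 4, 0 ≤ θ ≤ 2π, 0 ≤ z ≤ 3.

The integrand, after substitution and multiplying by the volume element, becomes (20r^2 + 20z^2) · r, so

    ∭_V (∇·F) dV = ∫_0^{2π} ∫_0^{4} ∫_0^{3} (20r^2 + 20z^2) · r dz dr dθ.

Inner (z from 0 to 3): 60r (r^2 + 3).
Middle (r from 0 to 4): 5280.
Outer (θ from 0 to 2π): 10560π.

Therefore ∯_{∂V} F · n dS = 10560π.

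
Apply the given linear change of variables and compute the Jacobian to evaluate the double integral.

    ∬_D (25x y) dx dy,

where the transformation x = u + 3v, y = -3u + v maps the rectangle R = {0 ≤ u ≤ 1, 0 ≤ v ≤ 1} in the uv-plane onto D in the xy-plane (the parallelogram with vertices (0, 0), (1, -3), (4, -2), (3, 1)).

Compute the Jacobian determinant of (x, y) with respect to (u, v):

    ∂(x,y)/∂(u,v) = | 1  3 | = (1)(1) - (3)(-3) = 10.
                   | -3  1 |

Its absolute value is |J| = 10 (the area scaling factor).

Substituting x = u + 3v, y = -3u + v into the integrand,

    25x y → -75u^2 - 200u v + 75v^2,

so the integral becomes

    ∬_R (-75u^2 - 200u v + 75v^2) · |J| du dv = ∫_0^1 ∫_0^1 (-750u^2 - 2000u v + 750v^2) dv du.

Inner (v): -750u^2 - 1000u + 250.
Outer (u): -500.

Therefore ∬_D (25x y) dx dy = -500.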